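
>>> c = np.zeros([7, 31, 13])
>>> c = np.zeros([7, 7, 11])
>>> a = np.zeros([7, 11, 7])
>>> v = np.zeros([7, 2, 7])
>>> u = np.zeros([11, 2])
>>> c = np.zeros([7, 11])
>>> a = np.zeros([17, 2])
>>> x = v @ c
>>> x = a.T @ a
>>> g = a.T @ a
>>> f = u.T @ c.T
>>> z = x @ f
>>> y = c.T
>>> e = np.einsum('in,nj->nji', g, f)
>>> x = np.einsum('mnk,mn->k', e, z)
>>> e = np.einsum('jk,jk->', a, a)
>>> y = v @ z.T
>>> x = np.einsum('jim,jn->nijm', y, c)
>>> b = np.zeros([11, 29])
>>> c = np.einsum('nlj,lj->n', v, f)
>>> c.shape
(7,)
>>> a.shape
(17, 2)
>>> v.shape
(7, 2, 7)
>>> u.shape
(11, 2)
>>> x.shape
(11, 2, 7, 2)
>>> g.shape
(2, 2)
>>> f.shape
(2, 7)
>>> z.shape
(2, 7)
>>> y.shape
(7, 2, 2)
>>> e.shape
()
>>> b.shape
(11, 29)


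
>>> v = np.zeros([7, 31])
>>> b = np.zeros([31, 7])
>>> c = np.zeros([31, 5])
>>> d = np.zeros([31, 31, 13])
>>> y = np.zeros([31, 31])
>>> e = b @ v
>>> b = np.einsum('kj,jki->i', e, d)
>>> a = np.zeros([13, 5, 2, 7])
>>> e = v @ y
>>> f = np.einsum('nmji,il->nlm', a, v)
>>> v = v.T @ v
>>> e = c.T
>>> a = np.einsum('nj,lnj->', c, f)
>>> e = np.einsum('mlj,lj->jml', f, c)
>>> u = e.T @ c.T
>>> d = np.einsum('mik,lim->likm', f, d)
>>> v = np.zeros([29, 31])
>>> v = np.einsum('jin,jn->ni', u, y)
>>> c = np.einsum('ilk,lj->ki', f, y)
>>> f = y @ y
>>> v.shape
(31, 13)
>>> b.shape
(13,)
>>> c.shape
(5, 13)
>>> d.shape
(31, 31, 5, 13)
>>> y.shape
(31, 31)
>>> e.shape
(5, 13, 31)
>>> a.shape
()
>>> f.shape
(31, 31)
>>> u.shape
(31, 13, 31)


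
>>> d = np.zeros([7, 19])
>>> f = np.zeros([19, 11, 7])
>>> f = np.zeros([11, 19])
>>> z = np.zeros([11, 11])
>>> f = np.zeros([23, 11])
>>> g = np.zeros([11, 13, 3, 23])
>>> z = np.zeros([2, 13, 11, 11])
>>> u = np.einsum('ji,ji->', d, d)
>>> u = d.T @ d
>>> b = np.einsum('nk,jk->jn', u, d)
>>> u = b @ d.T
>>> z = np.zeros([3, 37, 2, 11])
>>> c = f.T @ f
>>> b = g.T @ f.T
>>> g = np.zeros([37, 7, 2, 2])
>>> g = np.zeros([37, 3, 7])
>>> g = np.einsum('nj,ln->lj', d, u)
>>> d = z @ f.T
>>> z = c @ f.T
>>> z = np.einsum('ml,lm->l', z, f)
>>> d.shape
(3, 37, 2, 23)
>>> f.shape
(23, 11)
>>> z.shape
(23,)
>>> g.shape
(7, 19)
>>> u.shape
(7, 7)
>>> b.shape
(23, 3, 13, 23)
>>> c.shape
(11, 11)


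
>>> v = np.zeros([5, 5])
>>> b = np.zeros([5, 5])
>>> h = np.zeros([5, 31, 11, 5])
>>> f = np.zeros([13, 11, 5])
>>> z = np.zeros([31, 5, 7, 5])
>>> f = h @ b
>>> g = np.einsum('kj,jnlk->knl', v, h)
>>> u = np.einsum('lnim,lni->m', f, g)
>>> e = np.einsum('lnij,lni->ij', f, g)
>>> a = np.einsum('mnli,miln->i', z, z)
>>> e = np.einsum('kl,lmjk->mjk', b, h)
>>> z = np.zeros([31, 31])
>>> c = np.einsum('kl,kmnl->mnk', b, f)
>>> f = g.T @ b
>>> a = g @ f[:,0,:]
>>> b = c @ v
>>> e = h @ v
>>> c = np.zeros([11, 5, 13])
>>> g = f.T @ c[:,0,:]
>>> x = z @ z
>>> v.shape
(5, 5)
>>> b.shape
(31, 11, 5)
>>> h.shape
(5, 31, 11, 5)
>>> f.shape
(11, 31, 5)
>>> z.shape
(31, 31)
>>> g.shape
(5, 31, 13)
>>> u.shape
(5,)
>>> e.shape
(5, 31, 11, 5)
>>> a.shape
(5, 31, 5)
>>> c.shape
(11, 5, 13)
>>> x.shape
(31, 31)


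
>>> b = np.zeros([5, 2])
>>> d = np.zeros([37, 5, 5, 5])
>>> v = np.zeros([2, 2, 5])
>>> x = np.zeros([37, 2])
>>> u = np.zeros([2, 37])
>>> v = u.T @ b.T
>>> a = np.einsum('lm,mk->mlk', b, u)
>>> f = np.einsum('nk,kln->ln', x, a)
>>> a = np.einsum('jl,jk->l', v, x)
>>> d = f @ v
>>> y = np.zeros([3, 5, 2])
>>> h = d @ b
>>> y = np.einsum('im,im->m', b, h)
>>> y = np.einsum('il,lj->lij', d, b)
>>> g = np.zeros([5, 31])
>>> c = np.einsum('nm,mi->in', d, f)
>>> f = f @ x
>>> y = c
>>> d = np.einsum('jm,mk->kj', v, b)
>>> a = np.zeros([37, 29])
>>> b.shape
(5, 2)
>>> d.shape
(2, 37)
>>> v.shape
(37, 5)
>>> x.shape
(37, 2)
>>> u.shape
(2, 37)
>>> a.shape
(37, 29)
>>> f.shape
(5, 2)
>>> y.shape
(37, 5)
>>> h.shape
(5, 2)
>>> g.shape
(5, 31)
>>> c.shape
(37, 5)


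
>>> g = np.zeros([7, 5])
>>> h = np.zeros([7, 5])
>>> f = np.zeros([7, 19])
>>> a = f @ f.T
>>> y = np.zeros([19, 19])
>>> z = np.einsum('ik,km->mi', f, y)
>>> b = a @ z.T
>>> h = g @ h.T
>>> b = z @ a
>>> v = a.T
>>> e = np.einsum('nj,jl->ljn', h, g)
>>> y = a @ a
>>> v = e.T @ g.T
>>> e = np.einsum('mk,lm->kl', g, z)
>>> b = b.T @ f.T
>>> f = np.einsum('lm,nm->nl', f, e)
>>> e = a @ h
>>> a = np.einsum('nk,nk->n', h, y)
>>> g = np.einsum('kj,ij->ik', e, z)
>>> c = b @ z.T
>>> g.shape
(19, 7)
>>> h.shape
(7, 7)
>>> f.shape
(5, 7)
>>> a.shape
(7,)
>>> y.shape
(7, 7)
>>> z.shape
(19, 7)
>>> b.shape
(7, 7)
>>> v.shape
(7, 7, 7)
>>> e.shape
(7, 7)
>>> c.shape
(7, 19)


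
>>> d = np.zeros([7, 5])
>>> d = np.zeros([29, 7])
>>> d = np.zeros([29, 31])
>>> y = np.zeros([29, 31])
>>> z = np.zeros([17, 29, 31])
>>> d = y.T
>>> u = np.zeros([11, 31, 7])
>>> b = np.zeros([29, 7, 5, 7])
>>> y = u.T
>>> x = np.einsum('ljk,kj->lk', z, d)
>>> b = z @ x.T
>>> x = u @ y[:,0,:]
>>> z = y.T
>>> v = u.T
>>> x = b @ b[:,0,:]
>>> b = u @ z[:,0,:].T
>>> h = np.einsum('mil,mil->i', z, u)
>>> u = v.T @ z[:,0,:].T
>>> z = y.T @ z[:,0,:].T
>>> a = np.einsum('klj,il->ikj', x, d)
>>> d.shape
(31, 29)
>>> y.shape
(7, 31, 11)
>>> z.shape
(11, 31, 11)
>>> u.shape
(11, 31, 11)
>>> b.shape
(11, 31, 11)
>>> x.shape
(17, 29, 17)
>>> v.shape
(7, 31, 11)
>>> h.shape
(31,)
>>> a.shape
(31, 17, 17)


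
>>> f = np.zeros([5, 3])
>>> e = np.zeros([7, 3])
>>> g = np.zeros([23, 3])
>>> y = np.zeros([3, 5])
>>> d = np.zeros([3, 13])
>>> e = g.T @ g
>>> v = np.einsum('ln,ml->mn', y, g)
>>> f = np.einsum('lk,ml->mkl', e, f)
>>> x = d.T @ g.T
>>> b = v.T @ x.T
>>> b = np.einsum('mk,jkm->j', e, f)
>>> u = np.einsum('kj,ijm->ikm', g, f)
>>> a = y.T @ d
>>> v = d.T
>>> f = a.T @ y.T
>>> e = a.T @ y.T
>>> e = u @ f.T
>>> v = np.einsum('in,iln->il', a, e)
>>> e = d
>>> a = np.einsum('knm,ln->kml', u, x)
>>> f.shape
(13, 3)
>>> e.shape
(3, 13)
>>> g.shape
(23, 3)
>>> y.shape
(3, 5)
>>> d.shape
(3, 13)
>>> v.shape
(5, 23)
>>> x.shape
(13, 23)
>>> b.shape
(5,)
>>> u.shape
(5, 23, 3)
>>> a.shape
(5, 3, 13)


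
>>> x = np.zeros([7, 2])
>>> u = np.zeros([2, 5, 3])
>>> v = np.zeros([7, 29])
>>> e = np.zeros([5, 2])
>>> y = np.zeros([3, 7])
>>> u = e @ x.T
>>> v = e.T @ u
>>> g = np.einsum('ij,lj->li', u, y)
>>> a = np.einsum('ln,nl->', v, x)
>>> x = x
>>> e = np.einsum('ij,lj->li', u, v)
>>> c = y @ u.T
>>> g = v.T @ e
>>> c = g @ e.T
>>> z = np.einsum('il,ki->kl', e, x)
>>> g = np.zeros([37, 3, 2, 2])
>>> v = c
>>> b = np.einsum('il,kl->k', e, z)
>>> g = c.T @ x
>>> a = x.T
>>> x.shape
(7, 2)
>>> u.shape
(5, 7)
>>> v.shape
(7, 2)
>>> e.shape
(2, 5)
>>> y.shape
(3, 7)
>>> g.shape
(2, 2)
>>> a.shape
(2, 7)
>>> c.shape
(7, 2)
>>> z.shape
(7, 5)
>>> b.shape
(7,)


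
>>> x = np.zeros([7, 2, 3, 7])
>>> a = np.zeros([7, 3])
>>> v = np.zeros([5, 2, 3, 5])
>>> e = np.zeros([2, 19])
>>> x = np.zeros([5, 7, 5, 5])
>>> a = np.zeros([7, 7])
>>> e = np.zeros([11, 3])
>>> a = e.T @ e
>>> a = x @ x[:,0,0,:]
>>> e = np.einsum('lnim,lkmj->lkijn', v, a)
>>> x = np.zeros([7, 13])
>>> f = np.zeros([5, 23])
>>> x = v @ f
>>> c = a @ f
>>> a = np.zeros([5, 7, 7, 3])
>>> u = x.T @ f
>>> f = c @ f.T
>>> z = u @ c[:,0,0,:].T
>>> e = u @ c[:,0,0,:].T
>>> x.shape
(5, 2, 3, 23)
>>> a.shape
(5, 7, 7, 3)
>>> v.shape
(5, 2, 3, 5)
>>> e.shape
(23, 3, 2, 5)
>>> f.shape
(5, 7, 5, 5)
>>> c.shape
(5, 7, 5, 23)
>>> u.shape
(23, 3, 2, 23)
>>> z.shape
(23, 3, 2, 5)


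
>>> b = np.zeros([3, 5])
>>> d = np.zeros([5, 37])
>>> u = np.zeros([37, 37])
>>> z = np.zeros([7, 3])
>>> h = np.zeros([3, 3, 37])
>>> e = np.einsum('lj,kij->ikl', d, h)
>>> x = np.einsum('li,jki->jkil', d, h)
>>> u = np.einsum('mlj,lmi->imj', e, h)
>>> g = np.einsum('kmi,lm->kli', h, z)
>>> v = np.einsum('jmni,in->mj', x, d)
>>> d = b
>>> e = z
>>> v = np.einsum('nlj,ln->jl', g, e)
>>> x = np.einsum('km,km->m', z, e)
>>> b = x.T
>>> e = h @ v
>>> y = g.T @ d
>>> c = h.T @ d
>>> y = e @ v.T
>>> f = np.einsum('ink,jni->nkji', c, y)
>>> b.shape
(3,)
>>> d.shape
(3, 5)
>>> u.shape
(37, 3, 5)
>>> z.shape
(7, 3)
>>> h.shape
(3, 3, 37)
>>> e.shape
(3, 3, 7)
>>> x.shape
(3,)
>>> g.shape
(3, 7, 37)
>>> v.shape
(37, 7)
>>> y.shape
(3, 3, 37)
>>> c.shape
(37, 3, 5)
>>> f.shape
(3, 5, 3, 37)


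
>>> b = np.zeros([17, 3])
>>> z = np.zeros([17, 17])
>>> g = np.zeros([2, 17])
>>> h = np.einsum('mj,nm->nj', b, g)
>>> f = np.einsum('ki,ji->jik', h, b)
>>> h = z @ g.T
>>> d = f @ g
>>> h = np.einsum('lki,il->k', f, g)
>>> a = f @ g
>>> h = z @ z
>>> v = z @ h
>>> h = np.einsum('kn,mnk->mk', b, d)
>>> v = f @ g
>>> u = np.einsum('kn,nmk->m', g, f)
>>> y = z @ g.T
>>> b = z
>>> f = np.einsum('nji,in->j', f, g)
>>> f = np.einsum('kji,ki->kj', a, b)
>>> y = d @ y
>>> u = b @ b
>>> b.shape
(17, 17)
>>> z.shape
(17, 17)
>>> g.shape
(2, 17)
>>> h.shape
(17, 17)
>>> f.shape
(17, 3)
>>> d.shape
(17, 3, 17)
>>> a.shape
(17, 3, 17)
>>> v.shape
(17, 3, 17)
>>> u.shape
(17, 17)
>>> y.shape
(17, 3, 2)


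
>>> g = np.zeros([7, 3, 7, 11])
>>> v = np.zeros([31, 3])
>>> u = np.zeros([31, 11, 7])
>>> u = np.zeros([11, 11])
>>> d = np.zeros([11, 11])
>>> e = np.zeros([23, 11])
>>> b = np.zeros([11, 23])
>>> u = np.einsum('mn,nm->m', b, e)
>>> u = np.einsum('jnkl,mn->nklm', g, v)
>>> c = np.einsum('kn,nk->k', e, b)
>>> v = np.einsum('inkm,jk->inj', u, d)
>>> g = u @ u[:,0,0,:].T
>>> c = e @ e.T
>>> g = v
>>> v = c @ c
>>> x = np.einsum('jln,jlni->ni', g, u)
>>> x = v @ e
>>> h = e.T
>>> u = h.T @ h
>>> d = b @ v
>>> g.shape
(3, 7, 11)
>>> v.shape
(23, 23)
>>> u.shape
(23, 23)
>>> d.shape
(11, 23)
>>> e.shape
(23, 11)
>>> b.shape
(11, 23)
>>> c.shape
(23, 23)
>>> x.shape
(23, 11)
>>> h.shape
(11, 23)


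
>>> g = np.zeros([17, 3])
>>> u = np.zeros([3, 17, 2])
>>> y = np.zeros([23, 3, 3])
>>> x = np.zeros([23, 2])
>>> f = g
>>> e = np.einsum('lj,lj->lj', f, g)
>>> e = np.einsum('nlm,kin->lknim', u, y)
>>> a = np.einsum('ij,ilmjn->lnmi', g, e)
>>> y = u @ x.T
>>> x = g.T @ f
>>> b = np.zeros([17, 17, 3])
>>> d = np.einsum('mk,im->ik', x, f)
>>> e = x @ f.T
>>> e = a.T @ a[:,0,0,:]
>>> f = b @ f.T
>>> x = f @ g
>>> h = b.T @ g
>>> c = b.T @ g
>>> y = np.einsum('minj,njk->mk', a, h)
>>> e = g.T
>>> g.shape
(17, 3)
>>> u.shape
(3, 17, 2)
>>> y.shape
(23, 3)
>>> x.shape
(17, 17, 3)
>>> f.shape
(17, 17, 17)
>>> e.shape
(3, 17)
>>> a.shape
(23, 2, 3, 17)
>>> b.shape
(17, 17, 3)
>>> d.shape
(17, 3)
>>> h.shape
(3, 17, 3)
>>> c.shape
(3, 17, 3)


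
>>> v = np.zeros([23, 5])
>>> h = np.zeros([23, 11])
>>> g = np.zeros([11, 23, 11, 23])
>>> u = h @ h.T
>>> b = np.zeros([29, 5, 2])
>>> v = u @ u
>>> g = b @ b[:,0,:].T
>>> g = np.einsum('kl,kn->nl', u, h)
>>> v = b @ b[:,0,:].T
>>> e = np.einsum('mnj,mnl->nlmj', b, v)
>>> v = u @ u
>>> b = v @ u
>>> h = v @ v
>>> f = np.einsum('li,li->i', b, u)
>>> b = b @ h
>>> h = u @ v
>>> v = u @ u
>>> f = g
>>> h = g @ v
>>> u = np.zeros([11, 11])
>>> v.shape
(23, 23)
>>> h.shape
(11, 23)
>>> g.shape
(11, 23)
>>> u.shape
(11, 11)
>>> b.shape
(23, 23)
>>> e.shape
(5, 29, 29, 2)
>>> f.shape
(11, 23)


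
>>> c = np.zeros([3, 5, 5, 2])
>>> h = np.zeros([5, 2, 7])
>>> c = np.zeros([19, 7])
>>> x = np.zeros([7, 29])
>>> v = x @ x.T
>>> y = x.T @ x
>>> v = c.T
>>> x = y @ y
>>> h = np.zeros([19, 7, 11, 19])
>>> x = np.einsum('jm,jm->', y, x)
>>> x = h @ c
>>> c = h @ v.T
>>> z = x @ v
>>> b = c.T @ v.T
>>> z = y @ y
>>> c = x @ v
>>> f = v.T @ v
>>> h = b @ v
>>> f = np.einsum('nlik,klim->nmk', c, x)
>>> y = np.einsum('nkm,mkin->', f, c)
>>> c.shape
(19, 7, 11, 19)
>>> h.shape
(7, 11, 7, 19)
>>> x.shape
(19, 7, 11, 7)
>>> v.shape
(7, 19)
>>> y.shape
()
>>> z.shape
(29, 29)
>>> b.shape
(7, 11, 7, 7)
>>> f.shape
(19, 7, 19)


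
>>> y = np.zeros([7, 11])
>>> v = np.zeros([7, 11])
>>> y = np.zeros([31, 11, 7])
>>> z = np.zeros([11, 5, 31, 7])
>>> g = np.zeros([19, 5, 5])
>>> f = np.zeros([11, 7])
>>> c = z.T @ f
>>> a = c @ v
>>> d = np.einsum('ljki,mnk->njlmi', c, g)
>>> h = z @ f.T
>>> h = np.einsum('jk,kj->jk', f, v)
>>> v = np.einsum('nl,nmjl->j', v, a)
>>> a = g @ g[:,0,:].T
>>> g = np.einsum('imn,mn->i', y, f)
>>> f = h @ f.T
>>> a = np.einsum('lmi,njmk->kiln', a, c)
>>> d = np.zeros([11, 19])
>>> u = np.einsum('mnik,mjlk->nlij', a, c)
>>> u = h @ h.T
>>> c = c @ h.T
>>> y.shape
(31, 11, 7)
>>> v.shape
(5,)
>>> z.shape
(11, 5, 31, 7)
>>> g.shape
(31,)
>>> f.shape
(11, 11)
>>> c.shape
(7, 31, 5, 11)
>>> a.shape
(7, 19, 19, 7)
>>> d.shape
(11, 19)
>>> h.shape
(11, 7)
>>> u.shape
(11, 11)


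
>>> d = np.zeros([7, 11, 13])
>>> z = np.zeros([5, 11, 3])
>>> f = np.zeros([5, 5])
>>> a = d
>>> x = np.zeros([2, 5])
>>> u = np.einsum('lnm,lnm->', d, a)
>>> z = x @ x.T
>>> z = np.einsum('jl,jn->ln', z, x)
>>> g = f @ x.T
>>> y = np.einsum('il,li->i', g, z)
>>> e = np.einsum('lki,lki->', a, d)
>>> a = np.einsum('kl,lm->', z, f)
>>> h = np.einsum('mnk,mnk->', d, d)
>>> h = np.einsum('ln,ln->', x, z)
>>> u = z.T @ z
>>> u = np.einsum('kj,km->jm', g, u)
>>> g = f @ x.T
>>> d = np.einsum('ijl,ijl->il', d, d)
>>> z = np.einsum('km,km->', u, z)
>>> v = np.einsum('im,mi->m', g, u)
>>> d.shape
(7, 13)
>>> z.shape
()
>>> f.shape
(5, 5)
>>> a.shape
()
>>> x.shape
(2, 5)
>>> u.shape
(2, 5)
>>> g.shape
(5, 2)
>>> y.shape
(5,)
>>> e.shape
()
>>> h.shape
()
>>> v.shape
(2,)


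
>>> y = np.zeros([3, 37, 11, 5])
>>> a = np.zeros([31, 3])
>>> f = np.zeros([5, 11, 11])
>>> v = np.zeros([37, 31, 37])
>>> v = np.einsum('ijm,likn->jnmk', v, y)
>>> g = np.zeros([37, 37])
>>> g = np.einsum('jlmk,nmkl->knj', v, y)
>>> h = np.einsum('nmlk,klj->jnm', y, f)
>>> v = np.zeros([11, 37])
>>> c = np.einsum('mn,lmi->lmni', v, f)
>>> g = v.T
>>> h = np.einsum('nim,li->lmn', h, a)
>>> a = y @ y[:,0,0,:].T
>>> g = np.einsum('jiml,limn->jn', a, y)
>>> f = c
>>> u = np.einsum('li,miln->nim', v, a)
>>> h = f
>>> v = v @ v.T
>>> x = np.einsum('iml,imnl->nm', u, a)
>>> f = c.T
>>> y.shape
(3, 37, 11, 5)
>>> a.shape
(3, 37, 11, 3)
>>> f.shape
(11, 37, 11, 5)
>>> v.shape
(11, 11)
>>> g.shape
(3, 5)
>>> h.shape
(5, 11, 37, 11)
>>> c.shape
(5, 11, 37, 11)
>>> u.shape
(3, 37, 3)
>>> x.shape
(11, 37)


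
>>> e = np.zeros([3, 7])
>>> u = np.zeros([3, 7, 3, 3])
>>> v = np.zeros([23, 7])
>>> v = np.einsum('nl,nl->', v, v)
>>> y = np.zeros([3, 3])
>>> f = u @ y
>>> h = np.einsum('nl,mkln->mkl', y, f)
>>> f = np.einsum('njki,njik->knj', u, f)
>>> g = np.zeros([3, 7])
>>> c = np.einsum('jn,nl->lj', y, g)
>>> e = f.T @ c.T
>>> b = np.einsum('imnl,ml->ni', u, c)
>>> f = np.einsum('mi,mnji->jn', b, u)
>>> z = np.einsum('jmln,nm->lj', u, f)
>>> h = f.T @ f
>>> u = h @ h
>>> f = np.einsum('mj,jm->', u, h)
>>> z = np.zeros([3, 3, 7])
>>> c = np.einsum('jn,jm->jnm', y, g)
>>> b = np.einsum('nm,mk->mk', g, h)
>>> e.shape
(7, 3, 7)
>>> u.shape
(7, 7)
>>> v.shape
()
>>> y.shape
(3, 3)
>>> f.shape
()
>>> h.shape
(7, 7)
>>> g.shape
(3, 7)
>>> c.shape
(3, 3, 7)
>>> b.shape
(7, 7)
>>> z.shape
(3, 3, 7)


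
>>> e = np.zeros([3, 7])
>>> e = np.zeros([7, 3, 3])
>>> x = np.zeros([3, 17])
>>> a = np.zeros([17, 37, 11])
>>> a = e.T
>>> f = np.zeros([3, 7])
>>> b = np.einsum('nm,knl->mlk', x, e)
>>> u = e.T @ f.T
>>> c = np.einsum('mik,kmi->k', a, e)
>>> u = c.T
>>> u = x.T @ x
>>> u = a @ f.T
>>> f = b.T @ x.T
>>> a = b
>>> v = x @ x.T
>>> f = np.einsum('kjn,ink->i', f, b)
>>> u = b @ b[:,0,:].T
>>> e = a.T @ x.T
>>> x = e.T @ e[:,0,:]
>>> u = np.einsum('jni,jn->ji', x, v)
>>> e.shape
(7, 3, 3)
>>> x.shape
(3, 3, 3)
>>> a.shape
(17, 3, 7)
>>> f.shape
(17,)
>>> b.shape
(17, 3, 7)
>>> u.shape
(3, 3)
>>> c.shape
(7,)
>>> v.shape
(3, 3)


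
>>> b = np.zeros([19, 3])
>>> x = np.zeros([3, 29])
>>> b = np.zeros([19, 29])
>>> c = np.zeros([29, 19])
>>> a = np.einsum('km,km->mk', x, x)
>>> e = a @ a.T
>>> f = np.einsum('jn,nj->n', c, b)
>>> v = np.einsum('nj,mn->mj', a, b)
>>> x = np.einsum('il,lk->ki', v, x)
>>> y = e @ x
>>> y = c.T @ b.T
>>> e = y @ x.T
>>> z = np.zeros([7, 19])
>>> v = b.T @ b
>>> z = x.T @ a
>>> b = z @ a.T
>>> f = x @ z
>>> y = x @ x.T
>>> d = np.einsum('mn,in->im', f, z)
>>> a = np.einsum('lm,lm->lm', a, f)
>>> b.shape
(19, 29)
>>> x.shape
(29, 19)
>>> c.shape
(29, 19)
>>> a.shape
(29, 3)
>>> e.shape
(19, 29)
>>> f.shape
(29, 3)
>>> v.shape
(29, 29)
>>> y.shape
(29, 29)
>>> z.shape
(19, 3)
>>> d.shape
(19, 29)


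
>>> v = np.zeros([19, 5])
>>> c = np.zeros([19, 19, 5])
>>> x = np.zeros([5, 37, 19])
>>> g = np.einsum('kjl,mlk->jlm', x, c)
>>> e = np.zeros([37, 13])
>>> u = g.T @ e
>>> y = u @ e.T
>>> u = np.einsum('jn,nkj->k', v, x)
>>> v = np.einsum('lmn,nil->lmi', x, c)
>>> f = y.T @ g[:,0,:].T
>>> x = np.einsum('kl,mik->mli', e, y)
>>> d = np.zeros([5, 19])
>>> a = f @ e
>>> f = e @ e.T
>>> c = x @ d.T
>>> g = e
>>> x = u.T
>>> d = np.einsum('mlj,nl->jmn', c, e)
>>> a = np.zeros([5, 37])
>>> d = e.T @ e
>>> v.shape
(5, 37, 19)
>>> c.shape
(19, 13, 5)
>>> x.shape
(37,)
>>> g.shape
(37, 13)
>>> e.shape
(37, 13)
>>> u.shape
(37,)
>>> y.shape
(19, 19, 37)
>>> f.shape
(37, 37)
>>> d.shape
(13, 13)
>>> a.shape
(5, 37)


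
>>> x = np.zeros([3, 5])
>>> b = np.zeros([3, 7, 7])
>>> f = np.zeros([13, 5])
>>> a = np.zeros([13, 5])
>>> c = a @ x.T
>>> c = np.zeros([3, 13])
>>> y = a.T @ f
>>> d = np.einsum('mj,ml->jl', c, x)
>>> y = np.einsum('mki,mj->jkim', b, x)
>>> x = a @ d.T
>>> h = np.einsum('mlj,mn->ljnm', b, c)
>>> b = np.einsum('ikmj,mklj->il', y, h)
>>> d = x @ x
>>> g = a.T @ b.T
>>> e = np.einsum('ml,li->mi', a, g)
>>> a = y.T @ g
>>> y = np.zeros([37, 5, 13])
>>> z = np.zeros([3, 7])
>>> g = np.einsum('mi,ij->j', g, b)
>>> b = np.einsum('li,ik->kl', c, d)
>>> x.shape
(13, 13)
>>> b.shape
(13, 3)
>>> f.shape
(13, 5)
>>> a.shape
(3, 7, 7, 5)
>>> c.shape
(3, 13)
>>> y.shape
(37, 5, 13)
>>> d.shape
(13, 13)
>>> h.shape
(7, 7, 13, 3)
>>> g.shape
(13,)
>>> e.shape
(13, 5)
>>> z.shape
(3, 7)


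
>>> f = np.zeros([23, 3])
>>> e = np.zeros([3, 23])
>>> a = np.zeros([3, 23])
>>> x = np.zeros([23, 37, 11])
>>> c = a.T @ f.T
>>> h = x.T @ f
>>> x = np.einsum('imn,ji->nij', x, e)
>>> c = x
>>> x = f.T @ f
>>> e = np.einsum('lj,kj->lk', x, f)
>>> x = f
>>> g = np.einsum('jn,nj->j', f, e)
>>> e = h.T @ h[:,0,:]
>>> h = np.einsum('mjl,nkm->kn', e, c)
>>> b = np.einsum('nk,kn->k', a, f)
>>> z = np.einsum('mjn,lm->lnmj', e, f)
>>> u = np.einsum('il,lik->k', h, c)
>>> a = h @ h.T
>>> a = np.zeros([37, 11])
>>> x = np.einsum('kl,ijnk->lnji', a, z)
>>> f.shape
(23, 3)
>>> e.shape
(3, 37, 3)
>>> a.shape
(37, 11)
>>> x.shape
(11, 3, 3, 23)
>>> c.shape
(11, 23, 3)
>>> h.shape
(23, 11)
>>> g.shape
(23,)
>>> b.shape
(23,)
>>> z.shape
(23, 3, 3, 37)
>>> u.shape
(3,)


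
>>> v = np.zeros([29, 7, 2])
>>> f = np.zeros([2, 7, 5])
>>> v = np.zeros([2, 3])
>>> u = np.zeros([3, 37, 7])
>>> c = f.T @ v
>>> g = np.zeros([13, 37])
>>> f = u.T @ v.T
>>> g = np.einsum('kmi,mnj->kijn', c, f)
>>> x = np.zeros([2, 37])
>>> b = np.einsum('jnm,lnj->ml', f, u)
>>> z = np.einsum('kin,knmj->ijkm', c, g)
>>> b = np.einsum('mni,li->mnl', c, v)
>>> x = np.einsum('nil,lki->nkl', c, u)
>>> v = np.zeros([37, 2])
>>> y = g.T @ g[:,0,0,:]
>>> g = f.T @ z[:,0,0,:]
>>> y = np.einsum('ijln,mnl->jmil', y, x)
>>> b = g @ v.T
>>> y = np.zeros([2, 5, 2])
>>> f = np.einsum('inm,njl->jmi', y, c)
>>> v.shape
(37, 2)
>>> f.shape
(7, 2, 2)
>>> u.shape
(3, 37, 7)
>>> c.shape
(5, 7, 3)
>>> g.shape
(2, 37, 2)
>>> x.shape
(5, 37, 3)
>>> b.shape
(2, 37, 37)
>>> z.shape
(7, 37, 5, 2)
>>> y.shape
(2, 5, 2)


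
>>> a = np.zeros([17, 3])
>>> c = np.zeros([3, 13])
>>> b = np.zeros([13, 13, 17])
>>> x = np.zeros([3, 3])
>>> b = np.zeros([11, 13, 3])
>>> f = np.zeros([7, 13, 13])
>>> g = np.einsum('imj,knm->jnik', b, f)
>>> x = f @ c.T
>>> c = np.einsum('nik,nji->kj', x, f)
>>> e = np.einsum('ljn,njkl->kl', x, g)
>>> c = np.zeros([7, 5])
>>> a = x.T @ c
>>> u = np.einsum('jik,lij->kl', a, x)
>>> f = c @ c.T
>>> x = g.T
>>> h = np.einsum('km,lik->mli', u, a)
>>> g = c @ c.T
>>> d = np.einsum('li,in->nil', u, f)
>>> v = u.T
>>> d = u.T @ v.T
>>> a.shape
(3, 13, 5)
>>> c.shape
(7, 5)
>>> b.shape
(11, 13, 3)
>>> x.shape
(7, 11, 13, 3)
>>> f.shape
(7, 7)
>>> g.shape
(7, 7)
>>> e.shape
(11, 7)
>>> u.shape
(5, 7)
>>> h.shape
(7, 3, 13)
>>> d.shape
(7, 7)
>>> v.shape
(7, 5)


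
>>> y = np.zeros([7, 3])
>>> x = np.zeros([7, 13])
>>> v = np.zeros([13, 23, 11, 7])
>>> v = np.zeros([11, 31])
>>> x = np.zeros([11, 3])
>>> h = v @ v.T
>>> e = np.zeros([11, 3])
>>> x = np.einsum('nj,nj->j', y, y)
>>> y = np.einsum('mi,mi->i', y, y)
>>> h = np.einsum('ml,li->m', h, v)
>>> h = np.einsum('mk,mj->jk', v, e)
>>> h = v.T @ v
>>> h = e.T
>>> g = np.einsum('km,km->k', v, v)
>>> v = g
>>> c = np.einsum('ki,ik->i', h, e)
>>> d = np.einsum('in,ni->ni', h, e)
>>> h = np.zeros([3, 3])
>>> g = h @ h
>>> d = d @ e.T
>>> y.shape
(3,)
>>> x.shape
(3,)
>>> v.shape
(11,)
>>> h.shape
(3, 3)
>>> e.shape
(11, 3)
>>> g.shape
(3, 3)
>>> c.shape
(11,)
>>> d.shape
(11, 11)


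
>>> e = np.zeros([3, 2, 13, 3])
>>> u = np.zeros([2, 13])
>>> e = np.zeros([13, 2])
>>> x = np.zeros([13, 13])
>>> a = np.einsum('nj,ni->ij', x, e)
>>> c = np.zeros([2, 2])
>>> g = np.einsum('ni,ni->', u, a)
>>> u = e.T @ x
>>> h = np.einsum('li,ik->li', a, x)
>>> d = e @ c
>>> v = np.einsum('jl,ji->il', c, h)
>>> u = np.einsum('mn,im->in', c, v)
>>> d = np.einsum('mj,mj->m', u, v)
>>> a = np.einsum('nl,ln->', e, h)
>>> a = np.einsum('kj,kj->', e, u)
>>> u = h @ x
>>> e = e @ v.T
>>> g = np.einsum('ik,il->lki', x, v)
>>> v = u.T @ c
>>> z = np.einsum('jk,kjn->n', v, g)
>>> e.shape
(13, 13)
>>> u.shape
(2, 13)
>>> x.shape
(13, 13)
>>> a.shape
()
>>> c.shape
(2, 2)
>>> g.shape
(2, 13, 13)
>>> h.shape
(2, 13)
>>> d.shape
(13,)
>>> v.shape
(13, 2)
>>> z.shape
(13,)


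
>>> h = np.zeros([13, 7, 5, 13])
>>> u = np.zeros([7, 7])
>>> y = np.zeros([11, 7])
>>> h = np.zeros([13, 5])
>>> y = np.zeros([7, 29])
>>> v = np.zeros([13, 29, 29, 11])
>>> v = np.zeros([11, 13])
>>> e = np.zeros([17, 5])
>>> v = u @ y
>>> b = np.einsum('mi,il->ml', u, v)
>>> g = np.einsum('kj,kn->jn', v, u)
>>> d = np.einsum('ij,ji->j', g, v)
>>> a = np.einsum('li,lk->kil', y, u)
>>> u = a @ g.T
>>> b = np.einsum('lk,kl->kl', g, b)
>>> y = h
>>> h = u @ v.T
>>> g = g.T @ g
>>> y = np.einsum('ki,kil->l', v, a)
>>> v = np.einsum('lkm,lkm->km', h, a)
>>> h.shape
(7, 29, 7)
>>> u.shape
(7, 29, 29)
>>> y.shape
(7,)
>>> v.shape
(29, 7)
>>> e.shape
(17, 5)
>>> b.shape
(7, 29)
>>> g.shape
(7, 7)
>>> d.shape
(7,)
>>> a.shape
(7, 29, 7)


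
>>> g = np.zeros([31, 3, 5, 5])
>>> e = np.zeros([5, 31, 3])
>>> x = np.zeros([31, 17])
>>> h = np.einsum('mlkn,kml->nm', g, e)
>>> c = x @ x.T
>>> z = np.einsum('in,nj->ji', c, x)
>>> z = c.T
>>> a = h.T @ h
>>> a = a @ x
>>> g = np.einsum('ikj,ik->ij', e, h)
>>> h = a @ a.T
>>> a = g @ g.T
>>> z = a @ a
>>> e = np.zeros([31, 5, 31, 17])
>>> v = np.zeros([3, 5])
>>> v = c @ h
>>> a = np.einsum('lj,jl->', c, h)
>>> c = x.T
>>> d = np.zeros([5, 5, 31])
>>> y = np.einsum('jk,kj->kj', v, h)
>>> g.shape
(5, 3)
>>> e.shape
(31, 5, 31, 17)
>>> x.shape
(31, 17)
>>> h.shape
(31, 31)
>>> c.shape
(17, 31)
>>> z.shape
(5, 5)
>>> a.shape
()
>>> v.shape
(31, 31)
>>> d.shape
(5, 5, 31)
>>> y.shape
(31, 31)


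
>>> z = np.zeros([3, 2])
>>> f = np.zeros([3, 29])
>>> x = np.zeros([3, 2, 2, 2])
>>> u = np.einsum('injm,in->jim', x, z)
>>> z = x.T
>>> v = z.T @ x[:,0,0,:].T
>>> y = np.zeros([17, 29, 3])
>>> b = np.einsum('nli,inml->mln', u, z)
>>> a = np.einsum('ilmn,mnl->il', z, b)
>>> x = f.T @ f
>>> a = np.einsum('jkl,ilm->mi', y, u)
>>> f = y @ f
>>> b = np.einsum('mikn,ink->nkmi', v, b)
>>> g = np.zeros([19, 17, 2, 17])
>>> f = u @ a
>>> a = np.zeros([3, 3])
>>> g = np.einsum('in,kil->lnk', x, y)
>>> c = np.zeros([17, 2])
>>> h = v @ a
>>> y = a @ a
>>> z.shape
(2, 2, 2, 3)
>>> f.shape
(2, 3, 2)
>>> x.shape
(29, 29)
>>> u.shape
(2, 3, 2)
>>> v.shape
(3, 2, 2, 3)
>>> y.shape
(3, 3)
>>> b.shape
(3, 2, 3, 2)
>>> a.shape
(3, 3)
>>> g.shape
(3, 29, 17)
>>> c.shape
(17, 2)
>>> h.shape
(3, 2, 2, 3)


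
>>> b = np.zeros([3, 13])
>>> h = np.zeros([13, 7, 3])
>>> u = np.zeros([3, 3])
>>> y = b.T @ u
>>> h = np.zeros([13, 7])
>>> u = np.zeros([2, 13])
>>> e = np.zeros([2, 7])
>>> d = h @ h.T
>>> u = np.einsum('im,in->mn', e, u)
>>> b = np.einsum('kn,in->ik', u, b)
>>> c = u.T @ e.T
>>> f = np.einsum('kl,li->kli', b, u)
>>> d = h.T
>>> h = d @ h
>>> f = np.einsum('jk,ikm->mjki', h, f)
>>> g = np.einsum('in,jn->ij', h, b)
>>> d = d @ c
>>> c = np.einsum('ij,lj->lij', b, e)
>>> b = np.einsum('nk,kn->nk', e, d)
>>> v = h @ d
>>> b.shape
(2, 7)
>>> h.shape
(7, 7)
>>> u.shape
(7, 13)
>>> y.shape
(13, 3)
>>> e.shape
(2, 7)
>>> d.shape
(7, 2)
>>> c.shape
(2, 3, 7)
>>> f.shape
(13, 7, 7, 3)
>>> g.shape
(7, 3)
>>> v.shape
(7, 2)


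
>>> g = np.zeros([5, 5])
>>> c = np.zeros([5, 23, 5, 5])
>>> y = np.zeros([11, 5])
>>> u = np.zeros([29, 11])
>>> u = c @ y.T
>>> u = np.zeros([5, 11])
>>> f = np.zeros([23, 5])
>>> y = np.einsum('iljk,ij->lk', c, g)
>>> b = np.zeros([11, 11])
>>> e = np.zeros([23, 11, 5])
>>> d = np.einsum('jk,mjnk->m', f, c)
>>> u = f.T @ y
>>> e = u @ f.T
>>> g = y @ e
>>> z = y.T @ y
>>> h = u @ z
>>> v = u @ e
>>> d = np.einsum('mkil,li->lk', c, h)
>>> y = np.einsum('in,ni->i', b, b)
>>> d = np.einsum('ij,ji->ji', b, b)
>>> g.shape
(23, 23)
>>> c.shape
(5, 23, 5, 5)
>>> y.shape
(11,)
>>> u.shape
(5, 5)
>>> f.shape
(23, 5)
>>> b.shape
(11, 11)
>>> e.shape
(5, 23)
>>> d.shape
(11, 11)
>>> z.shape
(5, 5)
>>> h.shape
(5, 5)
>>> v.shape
(5, 23)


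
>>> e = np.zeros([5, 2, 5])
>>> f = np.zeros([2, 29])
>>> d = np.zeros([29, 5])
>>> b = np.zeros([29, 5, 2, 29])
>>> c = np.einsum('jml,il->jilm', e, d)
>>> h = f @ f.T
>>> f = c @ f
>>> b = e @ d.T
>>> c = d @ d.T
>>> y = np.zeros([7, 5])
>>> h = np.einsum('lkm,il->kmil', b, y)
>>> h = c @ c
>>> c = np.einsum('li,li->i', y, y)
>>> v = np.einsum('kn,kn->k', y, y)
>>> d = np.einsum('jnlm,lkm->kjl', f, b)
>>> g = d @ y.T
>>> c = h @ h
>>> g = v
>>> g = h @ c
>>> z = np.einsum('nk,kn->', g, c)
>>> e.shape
(5, 2, 5)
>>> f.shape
(5, 29, 5, 29)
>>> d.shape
(2, 5, 5)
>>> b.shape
(5, 2, 29)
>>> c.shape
(29, 29)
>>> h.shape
(29, 29)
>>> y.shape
(7, 5)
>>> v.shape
(7,)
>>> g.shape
(29, 29)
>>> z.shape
()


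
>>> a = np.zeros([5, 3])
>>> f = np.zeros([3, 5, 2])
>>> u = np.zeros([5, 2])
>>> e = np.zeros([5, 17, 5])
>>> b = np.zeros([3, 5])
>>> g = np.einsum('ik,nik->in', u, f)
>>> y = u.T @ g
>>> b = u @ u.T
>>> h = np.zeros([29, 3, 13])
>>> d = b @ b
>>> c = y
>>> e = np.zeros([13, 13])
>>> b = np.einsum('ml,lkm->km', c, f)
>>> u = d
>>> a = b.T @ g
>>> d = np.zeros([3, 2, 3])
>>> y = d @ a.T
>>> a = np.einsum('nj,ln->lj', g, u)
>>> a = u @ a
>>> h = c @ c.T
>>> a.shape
(5, 3)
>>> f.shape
(3, 5, 2)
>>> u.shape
(5, 5)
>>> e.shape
(13, 13)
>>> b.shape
(5, 2)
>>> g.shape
(5, 3)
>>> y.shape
(3, 2, 2)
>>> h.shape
(2, 2)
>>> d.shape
(3, 2, 3)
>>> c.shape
(2, 3)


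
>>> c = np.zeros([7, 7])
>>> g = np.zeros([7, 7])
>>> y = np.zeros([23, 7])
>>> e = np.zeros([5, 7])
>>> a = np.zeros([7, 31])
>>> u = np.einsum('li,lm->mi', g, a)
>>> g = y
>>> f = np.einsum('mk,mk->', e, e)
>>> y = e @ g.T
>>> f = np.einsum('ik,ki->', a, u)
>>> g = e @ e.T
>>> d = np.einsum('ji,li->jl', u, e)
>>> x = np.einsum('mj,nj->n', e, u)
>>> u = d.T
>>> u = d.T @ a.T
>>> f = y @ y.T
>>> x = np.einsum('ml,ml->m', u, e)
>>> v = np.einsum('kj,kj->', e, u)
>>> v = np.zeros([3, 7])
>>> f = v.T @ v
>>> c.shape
(7, 7)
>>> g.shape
(5, 5)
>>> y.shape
(5, 23)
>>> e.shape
(5, 7)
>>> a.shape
(7, 31)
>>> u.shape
(5, 7)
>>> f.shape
(7, 7)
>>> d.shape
(31, 5)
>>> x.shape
(5,)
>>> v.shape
(3, 7)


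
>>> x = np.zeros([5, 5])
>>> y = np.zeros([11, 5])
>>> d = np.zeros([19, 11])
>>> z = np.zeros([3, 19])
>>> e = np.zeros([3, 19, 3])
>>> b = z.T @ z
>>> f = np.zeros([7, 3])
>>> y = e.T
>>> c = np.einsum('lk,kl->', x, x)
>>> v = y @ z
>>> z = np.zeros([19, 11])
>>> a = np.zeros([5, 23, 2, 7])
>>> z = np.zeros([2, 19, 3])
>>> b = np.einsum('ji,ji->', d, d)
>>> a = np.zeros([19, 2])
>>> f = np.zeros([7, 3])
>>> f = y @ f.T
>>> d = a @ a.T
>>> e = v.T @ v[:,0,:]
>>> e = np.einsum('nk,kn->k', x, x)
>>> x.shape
(5, 5)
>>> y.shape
(3, 19, 3)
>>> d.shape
(19, 19)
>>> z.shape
(2, 19, 3)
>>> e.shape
(5,)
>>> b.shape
()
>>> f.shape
(3, 19, 7)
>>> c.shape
()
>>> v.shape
(3, 19, 19)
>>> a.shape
(19, 2)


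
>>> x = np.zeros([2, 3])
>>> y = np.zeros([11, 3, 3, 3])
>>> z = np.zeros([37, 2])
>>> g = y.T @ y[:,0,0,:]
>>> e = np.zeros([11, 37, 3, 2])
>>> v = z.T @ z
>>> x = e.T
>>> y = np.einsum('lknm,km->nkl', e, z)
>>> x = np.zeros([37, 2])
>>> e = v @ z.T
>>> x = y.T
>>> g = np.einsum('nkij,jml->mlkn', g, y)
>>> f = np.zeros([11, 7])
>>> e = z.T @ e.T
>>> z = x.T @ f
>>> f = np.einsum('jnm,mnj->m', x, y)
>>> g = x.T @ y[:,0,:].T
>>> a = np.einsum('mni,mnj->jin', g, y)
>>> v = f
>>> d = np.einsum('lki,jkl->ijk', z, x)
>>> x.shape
(11, 37, 3)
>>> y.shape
(3, 37, 11)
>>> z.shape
(3, 37, 7)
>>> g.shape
(3, 37, 3)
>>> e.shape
(2, 2)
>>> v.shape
(3,)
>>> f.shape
(3,)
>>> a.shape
(11, 3, 37)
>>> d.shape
(7, 11, 37)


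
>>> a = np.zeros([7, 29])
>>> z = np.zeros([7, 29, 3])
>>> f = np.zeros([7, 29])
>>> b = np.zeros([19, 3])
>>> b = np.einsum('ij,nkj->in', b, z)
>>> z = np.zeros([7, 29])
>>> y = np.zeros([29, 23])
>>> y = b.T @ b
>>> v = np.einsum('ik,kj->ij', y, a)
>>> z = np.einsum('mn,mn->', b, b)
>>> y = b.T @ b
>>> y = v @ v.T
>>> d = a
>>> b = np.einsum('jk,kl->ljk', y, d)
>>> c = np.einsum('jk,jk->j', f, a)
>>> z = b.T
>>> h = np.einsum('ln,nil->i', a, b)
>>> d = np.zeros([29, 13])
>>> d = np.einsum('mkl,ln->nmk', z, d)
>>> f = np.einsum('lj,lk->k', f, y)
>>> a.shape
(7, 29)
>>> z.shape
(7, 7, 29)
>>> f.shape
(7,)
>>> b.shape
(29, 7, 7)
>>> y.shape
(7, 7)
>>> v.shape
(7, 29)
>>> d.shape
(13, 7, 7)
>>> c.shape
(7,)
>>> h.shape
(7,)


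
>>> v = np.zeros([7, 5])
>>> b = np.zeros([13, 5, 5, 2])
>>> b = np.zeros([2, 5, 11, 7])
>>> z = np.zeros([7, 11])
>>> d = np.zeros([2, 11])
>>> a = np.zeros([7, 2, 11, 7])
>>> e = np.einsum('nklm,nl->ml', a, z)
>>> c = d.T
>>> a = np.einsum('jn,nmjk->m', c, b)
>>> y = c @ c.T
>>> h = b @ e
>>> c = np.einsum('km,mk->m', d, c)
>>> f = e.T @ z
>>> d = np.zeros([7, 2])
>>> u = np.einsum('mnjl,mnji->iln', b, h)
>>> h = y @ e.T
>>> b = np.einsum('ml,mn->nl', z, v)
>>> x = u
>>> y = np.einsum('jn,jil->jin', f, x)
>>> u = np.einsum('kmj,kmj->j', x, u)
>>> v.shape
(7, 5)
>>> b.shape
(5, 11)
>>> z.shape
(7, 11)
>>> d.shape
(7, 2)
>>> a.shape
(5,)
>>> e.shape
(7, 11)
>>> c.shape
(11,)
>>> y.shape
(11, 7, 11)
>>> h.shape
(11, 7)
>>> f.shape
(11, 11)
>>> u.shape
(5,)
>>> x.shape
(11, 7, 5)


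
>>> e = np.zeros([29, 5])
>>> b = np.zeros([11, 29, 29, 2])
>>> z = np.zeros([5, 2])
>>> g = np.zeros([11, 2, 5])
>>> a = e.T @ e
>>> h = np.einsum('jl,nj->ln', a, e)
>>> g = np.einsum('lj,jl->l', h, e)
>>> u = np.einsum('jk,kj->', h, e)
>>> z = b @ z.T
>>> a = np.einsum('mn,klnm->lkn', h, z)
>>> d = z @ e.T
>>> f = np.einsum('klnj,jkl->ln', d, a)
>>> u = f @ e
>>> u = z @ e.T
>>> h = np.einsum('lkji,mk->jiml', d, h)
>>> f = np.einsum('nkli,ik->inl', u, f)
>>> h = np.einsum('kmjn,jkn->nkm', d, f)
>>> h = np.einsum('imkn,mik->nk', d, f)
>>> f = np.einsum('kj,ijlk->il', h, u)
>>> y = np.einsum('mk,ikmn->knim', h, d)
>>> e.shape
(29, 5)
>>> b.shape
(11, 29, 29, 2)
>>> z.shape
(11, 29, 29, 5)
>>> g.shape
(5,)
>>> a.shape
(29, 11, 29)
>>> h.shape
(29, 29)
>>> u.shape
(11, 29, 29, 29)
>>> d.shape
(11, 29, 29, 29)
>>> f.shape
(11, 29)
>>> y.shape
(29, 29, 11, 29)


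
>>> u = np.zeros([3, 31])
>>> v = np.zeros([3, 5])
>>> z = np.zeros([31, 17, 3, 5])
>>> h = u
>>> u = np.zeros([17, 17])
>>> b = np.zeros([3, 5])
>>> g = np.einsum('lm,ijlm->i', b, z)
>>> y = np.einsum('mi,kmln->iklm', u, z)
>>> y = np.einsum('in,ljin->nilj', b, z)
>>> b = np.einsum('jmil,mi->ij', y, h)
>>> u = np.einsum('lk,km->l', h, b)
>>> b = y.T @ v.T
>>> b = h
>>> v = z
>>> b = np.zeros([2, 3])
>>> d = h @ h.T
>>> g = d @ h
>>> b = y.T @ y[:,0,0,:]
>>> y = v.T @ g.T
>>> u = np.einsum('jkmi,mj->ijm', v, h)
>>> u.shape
(5, 31, 3)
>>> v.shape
(31, 17, 3, 5)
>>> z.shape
(31, 17, 3, 5)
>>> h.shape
(3, 31)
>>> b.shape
(17, 31, 3, 17)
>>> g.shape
(3, 31)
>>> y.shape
(5, 3, 17, 3)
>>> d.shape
(3, 3)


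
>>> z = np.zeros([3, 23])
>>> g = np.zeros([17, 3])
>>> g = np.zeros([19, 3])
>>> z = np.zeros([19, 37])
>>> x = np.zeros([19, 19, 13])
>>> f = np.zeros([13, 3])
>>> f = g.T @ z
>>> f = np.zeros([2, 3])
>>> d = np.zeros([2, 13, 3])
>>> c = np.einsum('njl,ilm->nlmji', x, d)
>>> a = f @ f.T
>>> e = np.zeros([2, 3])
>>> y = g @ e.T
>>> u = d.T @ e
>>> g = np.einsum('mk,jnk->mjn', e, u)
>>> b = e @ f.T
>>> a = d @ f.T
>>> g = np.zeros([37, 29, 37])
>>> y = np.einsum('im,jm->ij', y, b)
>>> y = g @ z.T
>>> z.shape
(19, 37)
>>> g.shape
(37, 29, 37)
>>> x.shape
(19, 19, 13)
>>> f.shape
(2, 3)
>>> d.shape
(2, 13, 3)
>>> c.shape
(19, 13, 3, 19, 2)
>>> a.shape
(2, 13, 2)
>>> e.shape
(2, 3)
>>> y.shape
(37, 29, 19)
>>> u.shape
(3, 13, 3)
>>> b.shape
(2, 2)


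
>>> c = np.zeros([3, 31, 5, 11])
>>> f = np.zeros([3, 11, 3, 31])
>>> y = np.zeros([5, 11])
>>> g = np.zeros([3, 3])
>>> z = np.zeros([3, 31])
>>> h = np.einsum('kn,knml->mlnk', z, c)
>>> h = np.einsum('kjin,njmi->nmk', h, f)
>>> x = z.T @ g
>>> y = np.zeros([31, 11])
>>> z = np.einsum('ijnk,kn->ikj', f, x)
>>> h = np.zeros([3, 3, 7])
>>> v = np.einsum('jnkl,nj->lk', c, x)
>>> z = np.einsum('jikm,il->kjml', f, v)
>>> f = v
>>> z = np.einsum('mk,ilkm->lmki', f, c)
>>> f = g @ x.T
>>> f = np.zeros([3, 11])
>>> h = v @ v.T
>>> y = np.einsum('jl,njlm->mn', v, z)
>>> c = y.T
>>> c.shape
(31, 3)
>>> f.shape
(3, 11)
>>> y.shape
(3, 31)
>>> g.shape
(3, 3)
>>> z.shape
(31, 11, 5, 3)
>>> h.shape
(11, 11)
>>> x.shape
(31, 3)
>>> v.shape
(11, 5)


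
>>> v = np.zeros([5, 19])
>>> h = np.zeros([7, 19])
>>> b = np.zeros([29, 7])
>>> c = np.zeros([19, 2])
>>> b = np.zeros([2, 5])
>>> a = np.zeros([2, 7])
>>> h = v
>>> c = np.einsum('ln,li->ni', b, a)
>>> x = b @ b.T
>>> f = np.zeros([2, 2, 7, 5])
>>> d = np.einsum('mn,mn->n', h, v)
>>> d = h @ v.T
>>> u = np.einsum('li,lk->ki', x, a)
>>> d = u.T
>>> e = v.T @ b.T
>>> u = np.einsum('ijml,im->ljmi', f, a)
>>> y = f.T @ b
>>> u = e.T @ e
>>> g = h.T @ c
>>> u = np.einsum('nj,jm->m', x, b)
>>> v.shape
(5, 19)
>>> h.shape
(5, 19)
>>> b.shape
(2, 5)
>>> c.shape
(5, 7)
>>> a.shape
(2, 7)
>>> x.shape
(2, 2)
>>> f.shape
(2, 2, 7, 5)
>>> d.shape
(2, 7)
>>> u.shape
(5,)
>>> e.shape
(19, 2)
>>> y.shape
(5, 7, 2, 5)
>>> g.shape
(19, 7)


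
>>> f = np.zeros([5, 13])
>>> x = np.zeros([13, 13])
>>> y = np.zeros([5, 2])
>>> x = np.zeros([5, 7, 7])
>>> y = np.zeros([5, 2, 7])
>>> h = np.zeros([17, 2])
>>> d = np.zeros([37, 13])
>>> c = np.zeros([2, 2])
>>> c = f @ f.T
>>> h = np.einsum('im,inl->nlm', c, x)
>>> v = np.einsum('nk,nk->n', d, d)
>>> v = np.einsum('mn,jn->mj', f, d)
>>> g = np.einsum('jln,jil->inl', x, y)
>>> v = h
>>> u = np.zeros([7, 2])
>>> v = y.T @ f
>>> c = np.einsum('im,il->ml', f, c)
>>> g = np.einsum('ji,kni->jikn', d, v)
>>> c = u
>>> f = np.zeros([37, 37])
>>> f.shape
(37, 37)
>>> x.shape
(5, 7, 7)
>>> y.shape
(5, 2, 7)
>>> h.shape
(7, 7, 5)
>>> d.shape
(37, 13)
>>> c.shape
(7, 2)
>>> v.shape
(7, 2, 13)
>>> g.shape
(37, 13, 7, 2)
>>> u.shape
(7, 2)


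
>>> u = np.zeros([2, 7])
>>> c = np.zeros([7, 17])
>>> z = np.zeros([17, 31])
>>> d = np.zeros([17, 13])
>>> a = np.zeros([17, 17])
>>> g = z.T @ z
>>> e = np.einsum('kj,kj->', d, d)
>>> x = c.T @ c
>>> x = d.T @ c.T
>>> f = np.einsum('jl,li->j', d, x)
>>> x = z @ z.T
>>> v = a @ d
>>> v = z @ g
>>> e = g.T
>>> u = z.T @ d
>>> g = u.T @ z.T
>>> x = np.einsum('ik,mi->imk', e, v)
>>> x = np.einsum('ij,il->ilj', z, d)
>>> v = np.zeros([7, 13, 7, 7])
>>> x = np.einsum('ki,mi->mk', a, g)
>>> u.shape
(31, 13)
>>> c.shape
(7, 17)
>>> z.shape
(17, 31)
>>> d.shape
(17, 13)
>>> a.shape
(17, 17)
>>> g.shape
(13, 17)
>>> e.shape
(31, 31)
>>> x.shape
(13, 17)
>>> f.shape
(17,)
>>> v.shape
(7, 13, 7, 7)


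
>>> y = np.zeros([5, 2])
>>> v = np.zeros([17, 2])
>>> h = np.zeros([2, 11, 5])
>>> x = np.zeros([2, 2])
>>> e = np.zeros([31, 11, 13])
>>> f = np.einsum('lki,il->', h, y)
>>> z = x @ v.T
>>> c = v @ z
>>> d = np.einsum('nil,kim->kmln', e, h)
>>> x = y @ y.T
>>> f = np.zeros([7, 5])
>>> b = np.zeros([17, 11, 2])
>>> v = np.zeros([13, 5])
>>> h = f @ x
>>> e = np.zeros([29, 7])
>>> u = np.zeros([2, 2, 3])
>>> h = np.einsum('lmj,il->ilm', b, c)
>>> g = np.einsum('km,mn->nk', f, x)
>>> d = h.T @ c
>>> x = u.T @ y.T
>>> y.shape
(5, 2)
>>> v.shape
(13, 5)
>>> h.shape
(17, 17, 11)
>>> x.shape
(3, 2, 5)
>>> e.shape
(29, 7)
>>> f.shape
(7, 5)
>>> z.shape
(2, 17)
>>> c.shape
(17, 17)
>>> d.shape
(11, 17, 17)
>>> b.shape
(17, 11, 2)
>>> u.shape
(2, 2, 3)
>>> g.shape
(5, 7)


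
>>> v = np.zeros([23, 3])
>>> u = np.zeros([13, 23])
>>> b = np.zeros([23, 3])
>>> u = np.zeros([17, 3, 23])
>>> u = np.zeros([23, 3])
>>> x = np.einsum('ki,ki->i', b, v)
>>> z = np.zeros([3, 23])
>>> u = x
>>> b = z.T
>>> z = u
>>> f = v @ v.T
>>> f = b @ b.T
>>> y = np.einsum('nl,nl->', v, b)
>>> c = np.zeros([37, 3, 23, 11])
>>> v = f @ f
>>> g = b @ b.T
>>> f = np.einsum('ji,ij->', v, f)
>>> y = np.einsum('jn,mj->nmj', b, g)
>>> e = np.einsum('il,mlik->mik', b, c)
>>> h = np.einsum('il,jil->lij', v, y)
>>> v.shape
(23, 23)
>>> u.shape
(3,)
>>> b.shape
(23, 3)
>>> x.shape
(3,)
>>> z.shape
(3,)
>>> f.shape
()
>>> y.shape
(3, 23, 23)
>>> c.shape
(37, 3, 23, 11)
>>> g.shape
(23, 23)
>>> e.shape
(37, 23, 11)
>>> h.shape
(23, 23, 3)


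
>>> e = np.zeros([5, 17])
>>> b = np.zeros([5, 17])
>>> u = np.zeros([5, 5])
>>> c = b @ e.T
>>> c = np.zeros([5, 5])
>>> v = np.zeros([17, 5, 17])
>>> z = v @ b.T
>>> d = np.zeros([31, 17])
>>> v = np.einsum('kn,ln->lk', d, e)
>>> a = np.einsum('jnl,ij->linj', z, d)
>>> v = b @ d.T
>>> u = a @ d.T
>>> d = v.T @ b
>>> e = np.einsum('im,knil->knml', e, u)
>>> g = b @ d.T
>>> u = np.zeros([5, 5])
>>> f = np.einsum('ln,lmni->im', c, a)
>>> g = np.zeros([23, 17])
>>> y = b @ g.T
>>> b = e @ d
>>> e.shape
(5, 31, 17, 31)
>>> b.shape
(5, 31, 17, 17)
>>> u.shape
(5, 5)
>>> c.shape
(5, 5)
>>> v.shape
(5, 31)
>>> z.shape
(17, 5, 5)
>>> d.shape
(31, 17)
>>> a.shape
(5, 31, 5, 17)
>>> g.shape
(23, 17)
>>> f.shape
(17, 31)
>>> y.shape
(5, 23)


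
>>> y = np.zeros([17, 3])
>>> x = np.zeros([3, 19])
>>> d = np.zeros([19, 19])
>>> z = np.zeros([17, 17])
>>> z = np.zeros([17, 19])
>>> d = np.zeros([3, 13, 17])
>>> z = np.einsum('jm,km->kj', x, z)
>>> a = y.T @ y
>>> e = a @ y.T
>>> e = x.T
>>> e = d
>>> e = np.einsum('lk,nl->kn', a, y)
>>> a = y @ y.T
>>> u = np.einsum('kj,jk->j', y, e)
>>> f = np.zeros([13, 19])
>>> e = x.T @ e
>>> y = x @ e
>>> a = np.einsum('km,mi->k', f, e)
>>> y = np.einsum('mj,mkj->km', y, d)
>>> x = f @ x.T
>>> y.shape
(13, 3)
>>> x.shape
(13, 3)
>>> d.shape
(3, 13, 17)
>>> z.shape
(17, 3)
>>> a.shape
(13,)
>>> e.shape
(19, 17)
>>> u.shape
(3,)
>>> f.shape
(13, 19)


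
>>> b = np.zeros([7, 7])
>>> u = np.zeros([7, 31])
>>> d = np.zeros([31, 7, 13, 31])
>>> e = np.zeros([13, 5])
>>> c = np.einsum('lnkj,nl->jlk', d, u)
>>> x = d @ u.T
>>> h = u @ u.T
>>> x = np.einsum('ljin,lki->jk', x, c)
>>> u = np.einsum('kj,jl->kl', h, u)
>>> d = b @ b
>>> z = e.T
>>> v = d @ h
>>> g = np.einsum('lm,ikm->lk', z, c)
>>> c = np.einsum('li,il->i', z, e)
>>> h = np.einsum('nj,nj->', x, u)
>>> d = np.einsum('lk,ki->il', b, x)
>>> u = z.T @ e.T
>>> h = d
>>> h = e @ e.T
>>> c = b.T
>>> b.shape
(7, 7)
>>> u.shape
(13, 13)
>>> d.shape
(31, 7)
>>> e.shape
(13, 5)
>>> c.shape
(7, 7)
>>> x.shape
(7, 31)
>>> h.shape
(13, 13)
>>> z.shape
(5, 13)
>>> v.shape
(7, 7)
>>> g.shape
(5, 31)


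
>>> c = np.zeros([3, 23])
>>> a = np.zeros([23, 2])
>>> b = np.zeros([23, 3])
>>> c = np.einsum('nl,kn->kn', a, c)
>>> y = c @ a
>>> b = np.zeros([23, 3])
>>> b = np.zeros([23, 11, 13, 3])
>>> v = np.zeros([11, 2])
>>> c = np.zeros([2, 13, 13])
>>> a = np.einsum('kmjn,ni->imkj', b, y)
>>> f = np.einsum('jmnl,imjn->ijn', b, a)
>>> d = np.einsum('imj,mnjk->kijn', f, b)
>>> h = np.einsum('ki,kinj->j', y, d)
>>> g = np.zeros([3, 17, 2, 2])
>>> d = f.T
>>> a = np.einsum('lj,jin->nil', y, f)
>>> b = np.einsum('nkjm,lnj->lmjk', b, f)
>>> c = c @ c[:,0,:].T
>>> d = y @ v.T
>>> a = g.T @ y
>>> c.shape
(2, 13, 2)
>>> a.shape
(2, 2, 17, 2)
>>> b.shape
(2, 3, 13, 11)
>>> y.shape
(3, 2)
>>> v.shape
(11, 2)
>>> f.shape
(2, 23, 13)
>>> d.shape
(3, 11)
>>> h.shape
(11,)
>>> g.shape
(3, 17, 2, 2)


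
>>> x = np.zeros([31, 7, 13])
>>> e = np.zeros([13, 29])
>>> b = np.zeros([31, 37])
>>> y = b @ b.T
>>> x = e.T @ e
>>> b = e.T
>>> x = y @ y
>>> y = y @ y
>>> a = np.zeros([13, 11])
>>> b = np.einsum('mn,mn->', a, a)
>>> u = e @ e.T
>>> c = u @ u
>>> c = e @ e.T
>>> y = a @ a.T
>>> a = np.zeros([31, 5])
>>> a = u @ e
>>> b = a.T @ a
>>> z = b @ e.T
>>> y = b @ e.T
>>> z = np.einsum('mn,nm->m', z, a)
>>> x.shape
(31, 31)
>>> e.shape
(13, 29)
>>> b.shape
(29, 29)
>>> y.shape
(29, 13)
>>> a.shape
(13, 29)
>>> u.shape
(13, 13)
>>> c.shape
(13, 13)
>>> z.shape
(29,)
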